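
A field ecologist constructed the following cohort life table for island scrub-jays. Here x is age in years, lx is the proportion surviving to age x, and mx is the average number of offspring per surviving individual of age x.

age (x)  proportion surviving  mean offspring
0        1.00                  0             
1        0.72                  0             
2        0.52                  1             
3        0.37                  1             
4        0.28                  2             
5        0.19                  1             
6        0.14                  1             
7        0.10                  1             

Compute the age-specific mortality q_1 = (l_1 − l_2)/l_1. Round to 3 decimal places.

q_1 = (l_1 − l_2) / l_1 = (0.72 − 0.52) / 0.72
     = 0.2 / 0.72 = 0.277778… → 0.278

0.278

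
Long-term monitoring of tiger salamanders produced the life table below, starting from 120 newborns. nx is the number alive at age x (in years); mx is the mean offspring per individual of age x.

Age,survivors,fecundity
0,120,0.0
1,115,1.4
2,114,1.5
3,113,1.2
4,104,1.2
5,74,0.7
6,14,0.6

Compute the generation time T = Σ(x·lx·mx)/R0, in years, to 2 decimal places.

lx = nx/n0 = nx/120: 1, 0.95833…, 0.95, 0.94167…, 0.86667…, 0.61667…, 0.11667…
lx·mx: 0, 1.341667…, 1.425, 1.13…, 1.04…, 0.431667…, 0.07… → R0 = 5.438333…
x·lx·mx: 0, 1.341667…, 2.85, 3.39…, 4.16…, 2.158333…, 0.42… → Σ = 14.32…
T = 14.32… / 5.438333… = 2.63316… → 2.63

2.63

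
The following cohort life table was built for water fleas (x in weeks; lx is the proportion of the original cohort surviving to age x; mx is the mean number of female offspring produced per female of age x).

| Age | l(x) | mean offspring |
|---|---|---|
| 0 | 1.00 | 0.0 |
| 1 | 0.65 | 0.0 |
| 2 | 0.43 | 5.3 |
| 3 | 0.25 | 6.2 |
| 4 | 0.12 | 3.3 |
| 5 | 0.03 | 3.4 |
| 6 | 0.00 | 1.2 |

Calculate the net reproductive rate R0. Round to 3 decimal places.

4.327

lx·mx by age: 0, 0, 2.279, 1.55, 0.396, 0.102, 0
R0 = Σ lx·mx = 4.327 → 4.327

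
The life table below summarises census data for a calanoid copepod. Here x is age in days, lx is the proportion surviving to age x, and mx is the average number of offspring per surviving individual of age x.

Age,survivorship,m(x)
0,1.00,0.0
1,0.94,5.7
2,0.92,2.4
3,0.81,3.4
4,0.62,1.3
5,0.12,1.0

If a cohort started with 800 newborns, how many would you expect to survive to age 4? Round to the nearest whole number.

Expected survivors = N0 · l_4 = 800 × 0.62 = 496 → 496

496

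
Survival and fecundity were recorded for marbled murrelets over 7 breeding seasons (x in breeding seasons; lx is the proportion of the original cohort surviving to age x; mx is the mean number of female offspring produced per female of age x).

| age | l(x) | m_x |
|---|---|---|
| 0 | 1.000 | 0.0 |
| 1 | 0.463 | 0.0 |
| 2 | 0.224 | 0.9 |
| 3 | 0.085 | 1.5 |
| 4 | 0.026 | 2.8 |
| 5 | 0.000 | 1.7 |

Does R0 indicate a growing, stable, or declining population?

declining

R0 = Σ lx·mx = 0 + 0 + 0.2016 + 0.1275 + 0.0728 + 0 = 0.4019
R0 < 1, so the population is declining.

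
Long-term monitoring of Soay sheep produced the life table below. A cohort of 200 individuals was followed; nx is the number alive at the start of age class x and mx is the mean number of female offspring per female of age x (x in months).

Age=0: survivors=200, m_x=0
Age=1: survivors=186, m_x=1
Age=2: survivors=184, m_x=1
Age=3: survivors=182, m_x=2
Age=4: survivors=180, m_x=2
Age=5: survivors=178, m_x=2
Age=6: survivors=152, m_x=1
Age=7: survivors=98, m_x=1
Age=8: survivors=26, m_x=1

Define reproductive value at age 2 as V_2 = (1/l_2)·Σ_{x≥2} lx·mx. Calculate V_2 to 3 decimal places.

8.370

lx = nx/n0 = nx/200: 1, 0.93, 0.92, 0.91, 0.9, 0.89, 0.76, 0.49, 0.13
lx·mx for x ≥ 2: 0.92, 1.82, 1.8, 1.78, 0.76, 0.49, 0.13 → sum = 7.7
V_2 = 7.7 / l_2 = 7.7 / 0.92 = 8.369565… → 8.370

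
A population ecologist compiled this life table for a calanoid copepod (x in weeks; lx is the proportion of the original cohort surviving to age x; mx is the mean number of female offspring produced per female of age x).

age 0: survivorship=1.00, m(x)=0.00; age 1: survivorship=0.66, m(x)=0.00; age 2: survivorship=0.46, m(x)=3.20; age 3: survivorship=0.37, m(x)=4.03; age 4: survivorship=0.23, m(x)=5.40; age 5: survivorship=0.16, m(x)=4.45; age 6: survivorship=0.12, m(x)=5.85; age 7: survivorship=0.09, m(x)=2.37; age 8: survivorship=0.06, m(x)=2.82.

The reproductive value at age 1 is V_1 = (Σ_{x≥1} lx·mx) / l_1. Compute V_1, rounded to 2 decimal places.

9.09

lx·mx for x ≥ 1: 0, 1.472, 1.4911, 1.242, 0.712, 0.702, 0.2133, 0.1692 → sum = 6.0016
V_1 = 6.0016 / l_1 = 6.0016 / 0.66 = 9.093333… → 9.09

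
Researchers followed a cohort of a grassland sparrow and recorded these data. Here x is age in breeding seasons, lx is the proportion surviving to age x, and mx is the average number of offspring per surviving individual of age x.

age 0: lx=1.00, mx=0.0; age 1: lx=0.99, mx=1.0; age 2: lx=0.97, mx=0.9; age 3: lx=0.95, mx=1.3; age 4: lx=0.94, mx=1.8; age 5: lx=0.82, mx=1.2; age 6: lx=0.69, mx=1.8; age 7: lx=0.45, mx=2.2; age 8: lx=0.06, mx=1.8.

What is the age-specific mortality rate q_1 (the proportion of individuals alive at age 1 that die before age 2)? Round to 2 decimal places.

0.02

q_1 = (l_1 − l_2) / l_1 = (0.99 − 0.97) / 0.99
     = 0.02 / 0.99 = 0.020202… → 0.02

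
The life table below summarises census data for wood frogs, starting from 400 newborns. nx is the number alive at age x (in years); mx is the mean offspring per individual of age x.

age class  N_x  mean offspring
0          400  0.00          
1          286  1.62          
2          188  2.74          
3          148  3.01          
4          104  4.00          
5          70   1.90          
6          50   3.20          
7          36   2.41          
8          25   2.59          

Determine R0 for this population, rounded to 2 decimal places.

lx = nx/n0 = nx/400: 1, 0.715, 0.47, 0.37, 0.26, 0.175, 0.125, 0.09, 0.0625
lx·mx by age: 0, 1.1583, 1.2878, 1.1137, 1.04, 0.3325, 0.4, 0.2169, 0.161875
R0 = Σ lx·mx = 5.711075 → 5.71

5.71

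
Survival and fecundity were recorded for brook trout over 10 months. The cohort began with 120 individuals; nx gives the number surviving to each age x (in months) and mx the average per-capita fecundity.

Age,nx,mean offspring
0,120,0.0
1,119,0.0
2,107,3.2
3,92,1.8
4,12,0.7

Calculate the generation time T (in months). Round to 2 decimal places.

2.35

lx = nx/n0 = nx/120: 1, 0.99167…, 0.89167…, 0.76667…, 0.1
lx·mx: 0, 0, 2.853333…, 1.38…, 0.07 → R0 = 4.303333…
x·lx·mx: 0, 0, 5.706667…, 4.14…, 0.28 → Σ = 10.126667…
T = 10.126667… / 4.303333… = 2.353215… → 2.35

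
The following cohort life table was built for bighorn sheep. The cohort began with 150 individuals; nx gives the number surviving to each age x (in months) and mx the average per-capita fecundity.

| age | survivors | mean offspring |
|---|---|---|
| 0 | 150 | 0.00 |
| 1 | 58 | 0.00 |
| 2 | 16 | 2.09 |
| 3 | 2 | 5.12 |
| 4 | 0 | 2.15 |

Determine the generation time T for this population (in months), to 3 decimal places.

2.234

lx = nx/n0 = nx/150: 1, 0.38667…, 0.10667…, 0.01333…, 0
lx·mx: 0, 0, 0.222933…, 0.068267…, 0 → R0 = 0.2912…
x·lx·mx: 0, 0, 0.445867…, 0.2048…, 0 → Σ = 0.650667…
T = 0.650667… / 0.2912… = 2.234432… → 2.234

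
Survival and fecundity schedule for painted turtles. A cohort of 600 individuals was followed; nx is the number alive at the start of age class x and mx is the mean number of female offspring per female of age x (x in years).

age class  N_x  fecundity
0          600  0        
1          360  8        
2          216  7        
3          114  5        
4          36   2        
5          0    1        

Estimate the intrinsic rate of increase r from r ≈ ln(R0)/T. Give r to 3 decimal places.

lx = nx/n0 = nx/600: 1, 0.6, 0.36, 0.19, 0.06, 0
R0 = Σ lx·mx = 0 + 4.8 + 2.52 + 0.95 + 0.12 + 0 = 8.39
Σ x·lx·mx = 13.17; T = 13.17/8.39 = 1.56973…
r ≈ ln(R0)/T = ln(8.39)/1.56973… = 1.35504… → 1.355

1.355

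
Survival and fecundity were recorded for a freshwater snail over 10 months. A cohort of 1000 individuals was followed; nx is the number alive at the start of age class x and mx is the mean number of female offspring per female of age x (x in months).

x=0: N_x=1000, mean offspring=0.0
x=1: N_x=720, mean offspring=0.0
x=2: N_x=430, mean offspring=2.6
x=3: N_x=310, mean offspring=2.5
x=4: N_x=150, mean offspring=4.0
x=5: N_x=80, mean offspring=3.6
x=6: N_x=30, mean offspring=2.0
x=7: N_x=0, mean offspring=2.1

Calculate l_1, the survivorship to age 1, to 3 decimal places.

0.720

l_1 = n_1/n_0 = 720/1000 = 0.72 → 0.720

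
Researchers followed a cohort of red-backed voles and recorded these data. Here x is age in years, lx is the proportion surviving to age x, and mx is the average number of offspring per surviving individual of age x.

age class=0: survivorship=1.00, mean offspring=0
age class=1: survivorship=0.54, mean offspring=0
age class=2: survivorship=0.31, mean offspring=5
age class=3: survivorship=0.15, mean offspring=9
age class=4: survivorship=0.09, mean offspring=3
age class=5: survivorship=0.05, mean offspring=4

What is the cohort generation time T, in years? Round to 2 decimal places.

2.74

lx·mx: 0, 0, 1.55, 1.35, 0.27, 0.2 → R0 = 3.37
x·lx·mx: 0, 0, 3.1, 4.05, 1.08, 1 → Σ = 9.23
T = 9.23 / 3.37 = 2.738872… → 2.74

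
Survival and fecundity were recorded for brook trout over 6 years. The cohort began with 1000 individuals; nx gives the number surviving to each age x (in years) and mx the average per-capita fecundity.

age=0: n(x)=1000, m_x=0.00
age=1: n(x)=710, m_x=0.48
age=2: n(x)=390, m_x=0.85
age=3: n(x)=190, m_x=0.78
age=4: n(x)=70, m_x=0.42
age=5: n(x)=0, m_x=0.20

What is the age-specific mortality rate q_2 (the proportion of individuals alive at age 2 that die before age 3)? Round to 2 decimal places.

lx = nx/n0 = nx/1000: 1, 0.71, 0.39, 0.19, 0.07, 0
q_2 = (l_2 − l_3) / l_2 = (0.39 − 0.19) / 0.39
     = 0.2 / 0.39 = 0.512821… → 0.51

0.51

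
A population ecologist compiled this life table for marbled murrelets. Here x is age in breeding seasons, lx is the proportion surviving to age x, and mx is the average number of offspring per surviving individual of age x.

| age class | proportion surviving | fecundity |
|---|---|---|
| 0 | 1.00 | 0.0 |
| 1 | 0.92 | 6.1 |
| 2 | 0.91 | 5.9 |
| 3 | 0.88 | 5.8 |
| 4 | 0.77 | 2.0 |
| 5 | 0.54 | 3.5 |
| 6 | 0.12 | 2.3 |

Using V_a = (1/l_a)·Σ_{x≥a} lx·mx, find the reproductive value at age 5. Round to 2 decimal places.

lx·mx for x ≥ 5: 1.89, 0.276 → sum = 2.166
V_5 = 2.166 / l_5 = 2.166 / 0.54 = 4.011111… → 4.01

4.01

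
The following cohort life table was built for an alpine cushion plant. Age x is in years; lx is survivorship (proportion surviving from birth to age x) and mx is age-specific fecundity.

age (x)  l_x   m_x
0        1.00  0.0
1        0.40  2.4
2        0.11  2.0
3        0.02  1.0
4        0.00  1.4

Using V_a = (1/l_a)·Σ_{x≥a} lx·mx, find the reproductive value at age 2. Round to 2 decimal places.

lx·mx for x ≥ 2: 0.22, 0.02, 0 → sum = 0.24
V_2 = 0.24 / l_2 = 0.24 / 0.11 = 2.181818… → 2.18

2.18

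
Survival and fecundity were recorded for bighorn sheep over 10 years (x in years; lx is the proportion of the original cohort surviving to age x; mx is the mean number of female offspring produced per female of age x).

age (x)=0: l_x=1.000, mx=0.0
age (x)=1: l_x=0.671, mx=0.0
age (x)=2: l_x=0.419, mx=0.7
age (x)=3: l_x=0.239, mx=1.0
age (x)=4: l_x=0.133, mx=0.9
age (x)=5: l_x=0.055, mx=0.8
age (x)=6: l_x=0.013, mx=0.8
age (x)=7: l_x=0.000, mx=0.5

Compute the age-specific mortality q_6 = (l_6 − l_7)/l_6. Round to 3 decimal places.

q_6 = (l_6 − l_7) / l_6 = (0.013 − 0) / 0.013
     = 0.013 / 0.013 = 1 → 1.000

1.000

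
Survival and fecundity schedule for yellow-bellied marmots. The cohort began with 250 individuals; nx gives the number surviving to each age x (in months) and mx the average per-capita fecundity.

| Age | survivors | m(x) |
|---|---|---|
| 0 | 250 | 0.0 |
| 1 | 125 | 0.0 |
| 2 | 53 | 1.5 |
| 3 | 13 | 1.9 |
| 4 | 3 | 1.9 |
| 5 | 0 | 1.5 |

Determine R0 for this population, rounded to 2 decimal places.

lx = nx/n0 = nx/250: 1, 0.5, 0.212, 0.052, 0.012, 0
lx·mx by age: 0, 0, 0.318, 0.0988, 0.0228, 0
R0 = Σ lx·mx = 0.4396 → 0.44

0.44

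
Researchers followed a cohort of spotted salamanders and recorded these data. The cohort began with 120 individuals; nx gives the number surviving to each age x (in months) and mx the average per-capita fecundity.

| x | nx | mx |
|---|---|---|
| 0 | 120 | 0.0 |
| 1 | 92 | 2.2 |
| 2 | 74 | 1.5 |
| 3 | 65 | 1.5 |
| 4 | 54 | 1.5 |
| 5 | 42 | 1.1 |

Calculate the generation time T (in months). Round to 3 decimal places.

lx = nx/n0 = nx/120: 1, 0.76667…, 0.61667…, 0.54167…, 0.45, 0.35
lx·mx: 0, 1.686667…, 0.925…, 0.8125…, 0.675, 0.385 → R0 = 4.484167…
x·lx·mx: 0, 1.686667…, 1.85…, 2.4375…, 2.7, 1.925 → Σ = 10.599167…
T = 10.599167… / 4.484167… = 2.363687… → 2.364

2.364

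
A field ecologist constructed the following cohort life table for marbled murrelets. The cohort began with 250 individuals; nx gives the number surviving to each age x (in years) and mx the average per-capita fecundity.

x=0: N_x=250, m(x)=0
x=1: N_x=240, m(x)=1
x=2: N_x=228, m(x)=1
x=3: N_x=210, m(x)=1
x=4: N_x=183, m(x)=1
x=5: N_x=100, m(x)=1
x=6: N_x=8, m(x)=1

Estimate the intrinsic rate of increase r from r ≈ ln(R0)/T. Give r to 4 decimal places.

lx = nx/n0 = nx/250: 1, 0.96, 0.912, 0.84, 0.732, 0.4, 0.032
R0 = Σ lx·mx = 0 + 0.96 + 0.912 + 0.84 + 0.732 + 0.4 + 0.032 = 3.876
Σ x·lx·mx = 10.424; T = 10.424/3.876 = 2.68937…
r ≈ ln(R0)/T = ln(3.876)/2.68937… = 0.503762… → 0.5038

0.5038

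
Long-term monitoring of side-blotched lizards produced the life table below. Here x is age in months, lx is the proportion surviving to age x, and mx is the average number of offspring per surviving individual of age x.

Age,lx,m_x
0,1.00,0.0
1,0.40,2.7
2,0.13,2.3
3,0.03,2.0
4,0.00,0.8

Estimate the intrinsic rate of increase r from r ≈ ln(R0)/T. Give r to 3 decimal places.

0.282

R0 = Σ lx·mx = 0 + 1.08 + 0.299 + 0.06 + 0 = 1.439
Σ x·lx·mx = 1.858; T = 1.858/1.439 = 1.29117…
r ≈ ln(R0)/T = ln(1.439)/1.29117… = 0.28187… → 0.282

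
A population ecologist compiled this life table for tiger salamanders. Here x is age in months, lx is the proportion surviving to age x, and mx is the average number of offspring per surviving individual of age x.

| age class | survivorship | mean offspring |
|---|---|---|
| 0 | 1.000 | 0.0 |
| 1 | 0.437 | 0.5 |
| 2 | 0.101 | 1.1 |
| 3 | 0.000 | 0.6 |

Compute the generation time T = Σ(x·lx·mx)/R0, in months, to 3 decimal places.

lx·mx: 0, 0.2185, 0.1111, 0 → R0 = 0.3296
x·lx·mx: 0, 0.2185, 0.2222, 0 → Σ = 0.4407
T = 0.4407 / 0.3296 = 1.337075… → 1.337

1.337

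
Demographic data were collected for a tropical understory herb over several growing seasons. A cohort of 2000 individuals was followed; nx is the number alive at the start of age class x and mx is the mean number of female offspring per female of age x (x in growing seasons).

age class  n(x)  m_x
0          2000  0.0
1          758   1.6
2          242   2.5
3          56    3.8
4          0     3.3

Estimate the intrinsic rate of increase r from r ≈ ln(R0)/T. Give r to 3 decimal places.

0.010

lx = nx/n0 = nx/2000: 1, 0.379, 0.121, 0.028, 0
R0 = Σ lx·mx = 0 + 0.6064 + 0.3025 + 0.1064 + 0 = 1.0153
Σ x·lx·mx = 1.5306; T = 1.5306/1.0153 = 1.50753…
r ≈ ln(R0)/T = ln(1.0153)/1.50753… = 0.01007… → 0.010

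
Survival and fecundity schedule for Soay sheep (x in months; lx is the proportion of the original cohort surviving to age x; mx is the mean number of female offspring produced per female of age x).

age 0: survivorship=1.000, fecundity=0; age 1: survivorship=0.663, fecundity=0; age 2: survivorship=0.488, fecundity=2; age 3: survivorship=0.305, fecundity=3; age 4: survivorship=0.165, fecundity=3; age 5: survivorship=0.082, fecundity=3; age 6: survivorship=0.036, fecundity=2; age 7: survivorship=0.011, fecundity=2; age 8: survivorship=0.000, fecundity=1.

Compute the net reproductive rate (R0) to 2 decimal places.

lx·mx by age: 0, 0, 0.976, 0.915, 0.495, 0.246, 0.072, 0.022, 0
R0 = Σ lx·mx = 2.726 → 2.73

2.73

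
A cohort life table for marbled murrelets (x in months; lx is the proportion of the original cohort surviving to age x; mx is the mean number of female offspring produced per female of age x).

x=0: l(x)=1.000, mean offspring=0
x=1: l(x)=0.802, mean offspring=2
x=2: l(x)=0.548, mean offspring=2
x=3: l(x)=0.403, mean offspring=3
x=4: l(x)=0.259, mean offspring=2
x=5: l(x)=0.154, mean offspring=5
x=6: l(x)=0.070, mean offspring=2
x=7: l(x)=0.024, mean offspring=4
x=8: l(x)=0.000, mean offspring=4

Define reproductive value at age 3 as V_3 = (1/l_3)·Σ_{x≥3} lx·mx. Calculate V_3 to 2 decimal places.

6.78

lx·mx for x ≥ 3: 1.209, 0.518, 0.77, 0.14, 0.096, 0 → sum = 2.733
V_3 = 2.733 / l_3 = 2.733 / 0.403 = 6.781638… → 6.78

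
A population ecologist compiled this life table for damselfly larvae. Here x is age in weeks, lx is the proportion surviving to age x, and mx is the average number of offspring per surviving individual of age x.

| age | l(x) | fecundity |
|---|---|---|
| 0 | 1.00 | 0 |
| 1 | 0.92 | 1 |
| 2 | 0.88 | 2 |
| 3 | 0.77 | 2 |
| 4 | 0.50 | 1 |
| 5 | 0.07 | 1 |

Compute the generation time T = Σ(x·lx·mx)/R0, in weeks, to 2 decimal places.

lx·mx: 0, 0.92, 1.76, 1.54, 0.5, 0.07 → R0 = 4.79
x·lx·mx: 0, 0.92, 3.52, 4.62, 2, 0.35 → Σ = 11.41
T = 11.41 / 4.79 = 2.382046… → 2.38

2.38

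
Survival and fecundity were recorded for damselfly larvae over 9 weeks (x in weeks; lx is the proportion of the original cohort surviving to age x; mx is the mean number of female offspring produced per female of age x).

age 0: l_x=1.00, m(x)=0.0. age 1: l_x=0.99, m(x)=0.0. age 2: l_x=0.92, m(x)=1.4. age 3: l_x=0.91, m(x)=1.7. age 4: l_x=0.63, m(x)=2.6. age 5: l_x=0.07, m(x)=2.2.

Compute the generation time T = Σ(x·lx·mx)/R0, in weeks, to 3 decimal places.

3.142

lx·mx: 0, 0, 1.288, 1.547, 1.638, 0.154 → R0 = 4.627
x·lx·mx: 0, 0, 2.576, 4.641, 6.552, 0.77 → Σ = 14.539
T = 14.539 / 4.627 = 3.142209… → 3.142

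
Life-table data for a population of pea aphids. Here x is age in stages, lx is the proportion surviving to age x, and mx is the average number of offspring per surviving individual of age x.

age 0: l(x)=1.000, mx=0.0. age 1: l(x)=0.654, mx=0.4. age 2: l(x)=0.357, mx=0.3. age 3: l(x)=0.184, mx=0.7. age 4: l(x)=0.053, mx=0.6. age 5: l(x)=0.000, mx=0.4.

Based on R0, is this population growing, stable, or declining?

R0 = Σ lx·mx = 0 + 0.2616 + 0.1071 + 0.1288 + 0.0318 + 0 = 0.5293
R0 < 1, so the population is declining.

declining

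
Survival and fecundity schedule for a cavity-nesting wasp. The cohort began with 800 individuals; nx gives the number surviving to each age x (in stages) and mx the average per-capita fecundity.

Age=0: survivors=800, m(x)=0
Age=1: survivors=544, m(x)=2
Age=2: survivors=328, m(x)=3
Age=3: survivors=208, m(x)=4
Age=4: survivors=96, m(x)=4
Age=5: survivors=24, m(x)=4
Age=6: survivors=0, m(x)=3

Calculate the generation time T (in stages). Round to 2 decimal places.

2.24

lx = nx/n0 = nx/800: 1, 0.68, 0.41, 0.26, 0.12, 0.03, 0
lx·mx: 0, 1.36, 1.23, 1.04, 0.48, 0.12, 0 → R0 = 4.23
x·lx·mx: 0, 1.36, 2.46, 3.12, 1.92, 0.6, 0 → Σ = 9.46
T = 9.46 / 4.23 = 2.236407… → 2.24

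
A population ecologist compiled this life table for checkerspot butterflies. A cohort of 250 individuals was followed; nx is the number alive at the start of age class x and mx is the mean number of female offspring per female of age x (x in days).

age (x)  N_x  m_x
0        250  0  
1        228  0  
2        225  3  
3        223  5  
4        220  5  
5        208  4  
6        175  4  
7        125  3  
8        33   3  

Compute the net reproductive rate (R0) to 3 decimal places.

19.584

lx = nx/n0 = nx/250: 1, 0.912, 0.9, 0.892, 0.88, 0.832, 0.7, 0.5, 0.132
lx·mx by age: 0, 0, 2.7, 4.46, 4.4, 3.328, 2.8, 1.5, 0.396
R0 = Σ lx·mx = 19.584 → 19.584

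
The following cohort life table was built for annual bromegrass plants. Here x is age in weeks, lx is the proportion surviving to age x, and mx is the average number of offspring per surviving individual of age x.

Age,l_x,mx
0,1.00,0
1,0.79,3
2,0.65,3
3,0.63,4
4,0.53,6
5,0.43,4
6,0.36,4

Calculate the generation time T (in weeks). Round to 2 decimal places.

lx·mx: 0, 2.37, 1.95, 2.52, 3.18, 1.72, 1.44 → R0 = 13.18
x·lx·mx: 0, 2.37, 3.9, 7.56, 12.72, 8.6, 8.64 → Σ = 43.79
T = 43.79 / 13.18 = 3.322458… → 3.32

3.32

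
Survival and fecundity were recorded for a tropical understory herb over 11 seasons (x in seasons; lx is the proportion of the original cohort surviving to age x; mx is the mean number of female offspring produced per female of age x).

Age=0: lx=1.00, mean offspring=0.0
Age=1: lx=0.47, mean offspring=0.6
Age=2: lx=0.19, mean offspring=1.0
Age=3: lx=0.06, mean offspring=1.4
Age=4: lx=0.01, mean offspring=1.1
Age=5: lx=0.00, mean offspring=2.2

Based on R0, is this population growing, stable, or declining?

R0 = Σ lx·mx = 0 + 0.282 + 0.19 + 0.084 + 0.011 + 0 = 0.567
R0 < 1, so the population is declining.

declining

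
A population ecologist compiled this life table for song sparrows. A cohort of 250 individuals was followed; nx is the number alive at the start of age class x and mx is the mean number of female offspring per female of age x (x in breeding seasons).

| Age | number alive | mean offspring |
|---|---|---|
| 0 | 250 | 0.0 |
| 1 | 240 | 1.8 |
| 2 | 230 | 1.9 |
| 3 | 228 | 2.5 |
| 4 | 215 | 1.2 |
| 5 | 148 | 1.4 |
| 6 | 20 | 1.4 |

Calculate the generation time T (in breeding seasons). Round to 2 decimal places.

lx = nx/n0 = nx/250: 1, 0.96, 0.92, 0.912, 0.86, 0.592, 0.08
lx·mx: 0, 1.728, 1.748, 2.28, 1.032, 0.8288, 0.112 → R0 = 7.7288
x·lx·mx: 0, 1.728, 3.496, 6.84, 4.128, 4.144, 0.672 → Σ = 21.008
T = 21.008 / 7.7288 = 2.718145… → 2.72

2.72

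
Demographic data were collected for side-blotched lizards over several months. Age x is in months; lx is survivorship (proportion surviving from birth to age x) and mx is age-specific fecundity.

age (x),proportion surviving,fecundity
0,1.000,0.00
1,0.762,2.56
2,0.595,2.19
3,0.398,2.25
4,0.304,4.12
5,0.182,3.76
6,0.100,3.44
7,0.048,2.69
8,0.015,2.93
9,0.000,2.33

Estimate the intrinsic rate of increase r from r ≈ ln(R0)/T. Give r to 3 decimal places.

R0 = Σ lx·mx = 0 + 1.95072 + 1.30305 + 0.8955 + 1.25248 + 0.68432 + 0.344 + 0.12912 + 0.04395 + 0 = 6.60314
Σ x·lx·mx = 18.99428; T = 18.99428/6.60314 = 2.87655…
r ≈ ln(R0)/T = ln(6.60314)/2.87655… = 0.65618… → 0.656

0.656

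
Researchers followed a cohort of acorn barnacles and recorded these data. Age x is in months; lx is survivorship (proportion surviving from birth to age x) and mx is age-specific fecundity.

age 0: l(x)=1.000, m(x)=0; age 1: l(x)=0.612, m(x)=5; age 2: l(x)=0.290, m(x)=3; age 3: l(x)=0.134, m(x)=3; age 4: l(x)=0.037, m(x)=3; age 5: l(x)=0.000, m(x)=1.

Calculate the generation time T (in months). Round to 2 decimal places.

lx·mx: 0, 3.06, 0.87, 0.402, 0.111, 0 → R0 = 4.443
x·lx·mx: 0, 3.06, 1.74, 1.206, 0.444, 0 → Σ = 6.45
T = 6.45 / 4.443 = 1.451722… → 1.45

1.45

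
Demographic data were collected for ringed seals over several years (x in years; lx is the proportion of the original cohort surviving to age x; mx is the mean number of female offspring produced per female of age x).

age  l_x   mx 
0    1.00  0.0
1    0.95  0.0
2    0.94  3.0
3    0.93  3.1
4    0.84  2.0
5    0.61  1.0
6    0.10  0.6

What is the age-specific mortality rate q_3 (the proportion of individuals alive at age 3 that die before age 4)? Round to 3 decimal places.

0.097

q_3 = (l_3 − l_4) / l_3 = (0.93 − 0.84) / 0.93
     = 0.09 / 0.93 = 0.096774… → 0.097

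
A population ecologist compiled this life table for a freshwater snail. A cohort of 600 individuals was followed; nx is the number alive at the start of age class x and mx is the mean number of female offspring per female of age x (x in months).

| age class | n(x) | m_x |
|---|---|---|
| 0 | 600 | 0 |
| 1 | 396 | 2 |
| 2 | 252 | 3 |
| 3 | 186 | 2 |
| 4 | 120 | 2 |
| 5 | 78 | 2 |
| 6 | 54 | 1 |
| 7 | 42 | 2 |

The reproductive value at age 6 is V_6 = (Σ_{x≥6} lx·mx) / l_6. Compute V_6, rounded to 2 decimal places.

2.56

lx = nx/n0 = nx/600: 1, 0.66, 0.42, 0.31, 0.2, 0.13, 0.09, 0.07
lx·mx for x ≥ 6: 0.09, 0.14 → sum = 0.23
V_6 = 0.23 / l_6 = 0.23 / 0.09 = 2.555556… → 2.56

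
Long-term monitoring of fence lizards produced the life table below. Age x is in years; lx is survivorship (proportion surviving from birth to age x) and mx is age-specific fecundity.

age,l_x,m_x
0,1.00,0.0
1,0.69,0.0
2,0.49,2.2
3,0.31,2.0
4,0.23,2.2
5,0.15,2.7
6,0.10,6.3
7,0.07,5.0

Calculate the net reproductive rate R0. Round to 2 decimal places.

3.59

lx·mx by age: 0, 0, 1.078, 0.62, 0.506, 0.405, 0.63, 0.35
R0 = Σ lx·mx = 3.589 → 3.59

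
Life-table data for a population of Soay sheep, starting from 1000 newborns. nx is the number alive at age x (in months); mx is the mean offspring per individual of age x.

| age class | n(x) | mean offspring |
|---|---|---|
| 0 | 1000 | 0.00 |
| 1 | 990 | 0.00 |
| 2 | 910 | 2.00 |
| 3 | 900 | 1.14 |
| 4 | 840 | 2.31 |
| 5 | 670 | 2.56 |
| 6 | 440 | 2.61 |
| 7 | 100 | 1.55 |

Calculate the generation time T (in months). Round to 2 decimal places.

lx = nx/n0 = nx/1000: 1, 0.99, 0.91, 0.9, 0.84, 0.67, 0.44, 0.1
lx·mx: 0, 0, 1.82, 1.026, 1.9404, 1.7152, 1.1484, 0.155 → R0 = 7.805
x·lx·mx: 0, 0, 3.64, 3.078, 7.7616, 8.576, 6.8904, 1.085 → Σ = 31.031
T = 31.031 / 7.805 = 3.975785… → 3.98

3.98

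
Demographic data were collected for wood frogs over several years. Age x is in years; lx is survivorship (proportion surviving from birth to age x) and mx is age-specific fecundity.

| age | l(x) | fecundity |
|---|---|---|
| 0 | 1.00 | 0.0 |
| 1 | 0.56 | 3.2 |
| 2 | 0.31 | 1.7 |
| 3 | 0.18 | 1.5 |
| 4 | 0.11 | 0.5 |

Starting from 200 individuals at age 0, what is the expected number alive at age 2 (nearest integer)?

62

Expected survivors = N0 · l_2 = 200 × 0.31 = 62 → 62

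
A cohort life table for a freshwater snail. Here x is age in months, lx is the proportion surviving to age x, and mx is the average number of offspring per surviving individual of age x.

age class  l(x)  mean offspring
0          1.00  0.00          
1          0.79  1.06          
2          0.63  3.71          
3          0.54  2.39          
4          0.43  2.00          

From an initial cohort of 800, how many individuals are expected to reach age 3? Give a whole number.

Expected survivors = N0 · l_3 = 800 × 0.54 = 432 → 432

432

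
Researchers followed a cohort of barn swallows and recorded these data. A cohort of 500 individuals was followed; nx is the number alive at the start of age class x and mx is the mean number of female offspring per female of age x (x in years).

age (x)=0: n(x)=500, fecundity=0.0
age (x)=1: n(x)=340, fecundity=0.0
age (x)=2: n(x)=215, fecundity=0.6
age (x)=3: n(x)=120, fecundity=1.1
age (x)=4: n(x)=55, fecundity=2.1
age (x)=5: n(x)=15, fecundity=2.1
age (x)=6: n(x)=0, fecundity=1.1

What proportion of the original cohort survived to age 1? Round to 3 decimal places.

0.680

l_1 = n_1/n_0 = 340/500 = 0.68 → 0.680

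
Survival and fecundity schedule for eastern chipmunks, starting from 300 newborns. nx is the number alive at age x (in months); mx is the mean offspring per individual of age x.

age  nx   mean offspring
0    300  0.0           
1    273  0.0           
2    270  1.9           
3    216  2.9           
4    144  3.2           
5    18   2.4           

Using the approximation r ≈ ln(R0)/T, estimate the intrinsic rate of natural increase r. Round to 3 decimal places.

0.563

lx = nx/n0 = nx/300: 1, 0.91, 0.9, 0.72, 0.48, 0.06
R0 = Σ lx·mx = 0 + 0 + 1.71 + 2.088 + 1.536 + 0.144 = 5.478
Σ x·lx·mx = 16.548; T = 16.548/5.478 = 3.02081…
r ≈ ln(R0)/T = ln(5.478)/3.02081… = 0.56301… → 0.563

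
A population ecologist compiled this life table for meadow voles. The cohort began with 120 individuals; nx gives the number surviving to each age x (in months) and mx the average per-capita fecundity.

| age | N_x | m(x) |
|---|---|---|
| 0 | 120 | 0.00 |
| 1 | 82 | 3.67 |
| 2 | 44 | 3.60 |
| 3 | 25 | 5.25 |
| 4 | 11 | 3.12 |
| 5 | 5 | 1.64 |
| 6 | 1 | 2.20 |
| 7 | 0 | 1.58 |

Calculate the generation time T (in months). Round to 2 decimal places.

lx = nx/n0 = nx/120: 1, 0.68333…, 0.36667…, 0.20833…, 0.09167…, 0.04167…, 0.00833…, 0
lx·mx: 0, 2.507833…, 1.32…, 1.09375…, 0.286…, 0.068333…, 0.018333…, 0 → R0 = 5.29425…
x·lx·mx: 0, 2.507833…, 2.64…, 3.28125…, 1.144…, 0.341667…, 0.11…, 0 → Σ = 10.02475…
T = 10.02475… / 5.29425… = 1.893517… → 1.89

1.89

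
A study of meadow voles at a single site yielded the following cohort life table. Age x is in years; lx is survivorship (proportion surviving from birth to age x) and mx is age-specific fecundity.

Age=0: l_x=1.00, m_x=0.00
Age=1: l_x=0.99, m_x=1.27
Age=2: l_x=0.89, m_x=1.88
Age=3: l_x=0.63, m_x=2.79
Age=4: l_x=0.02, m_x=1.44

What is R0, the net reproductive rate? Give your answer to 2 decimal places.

lx·mx by age: 0, 1.2573, 1.6732, 1.7577, 0.0288
R0 = Σ lx·mx = 4.717 → 4.72

4.72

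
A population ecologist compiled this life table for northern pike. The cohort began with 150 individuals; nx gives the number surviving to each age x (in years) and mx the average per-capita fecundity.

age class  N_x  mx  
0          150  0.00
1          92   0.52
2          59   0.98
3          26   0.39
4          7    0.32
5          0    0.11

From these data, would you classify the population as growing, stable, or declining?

lx = nx/n0 = nx/150: 1, 0.61333…, 0.39333…, 0.17333…, 0.04667…, 0
R0 = Σ lx·mx = 0 + 0.318933… + 0.385467… + 0.0676… + 0.014933… + 0 = 0.786933…
R0 < 1, so the population is declining.

declining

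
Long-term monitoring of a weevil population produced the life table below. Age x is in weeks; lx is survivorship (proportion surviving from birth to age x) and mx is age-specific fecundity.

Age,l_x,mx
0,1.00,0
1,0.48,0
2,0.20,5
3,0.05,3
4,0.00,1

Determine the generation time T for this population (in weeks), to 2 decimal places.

2.13

lx·mx: 0, 0, 1, 0.15, 0 → R0 = 1.15
x·lx·mx: 0, 0, 2, 0.45, 0 → Σ = 2.45
T = 2.45 / 1.15 = 2.130435… → 2.13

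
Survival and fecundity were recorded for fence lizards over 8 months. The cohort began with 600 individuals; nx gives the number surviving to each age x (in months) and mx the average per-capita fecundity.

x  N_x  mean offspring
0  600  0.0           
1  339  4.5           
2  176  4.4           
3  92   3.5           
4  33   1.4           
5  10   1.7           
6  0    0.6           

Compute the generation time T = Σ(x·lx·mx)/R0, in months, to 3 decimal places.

lx = nx/n0 = nx/600: 1, 0.565, 0.29333…, 0.15333…, 0.055, 0.01667…, 0
lx·mx: 0, 2.5425, 1.290667…, 0.536667…, 0.077, 0.028333…, 0 → R0 = 4.475167…
x·lx·mx: 0, 2.5425, 2.581333…, 1.61…, 0.308, 0.141667…, 0 → Σ = 7.1835…
T = 7.1835… / 4.475167… = 1.605192… → 1.605

1.605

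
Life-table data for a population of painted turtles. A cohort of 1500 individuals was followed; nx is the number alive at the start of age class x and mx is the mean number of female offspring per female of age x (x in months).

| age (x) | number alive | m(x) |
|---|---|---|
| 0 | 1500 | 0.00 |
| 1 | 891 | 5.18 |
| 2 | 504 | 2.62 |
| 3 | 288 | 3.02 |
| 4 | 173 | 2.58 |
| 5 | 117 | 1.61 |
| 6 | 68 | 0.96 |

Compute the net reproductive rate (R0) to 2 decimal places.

lx = nx/n0 = nx/1500: 1, 0.594, 0.336, 0.192, 0.11533…, 0.078, 0.04533…
lx·mx by age: 0, 3.07692, 0.88032, 0.57984, 0.29756…, 0.12558, 0.04352…
R0 = Σ lx·mx = 5.00374… → 5.00

5.00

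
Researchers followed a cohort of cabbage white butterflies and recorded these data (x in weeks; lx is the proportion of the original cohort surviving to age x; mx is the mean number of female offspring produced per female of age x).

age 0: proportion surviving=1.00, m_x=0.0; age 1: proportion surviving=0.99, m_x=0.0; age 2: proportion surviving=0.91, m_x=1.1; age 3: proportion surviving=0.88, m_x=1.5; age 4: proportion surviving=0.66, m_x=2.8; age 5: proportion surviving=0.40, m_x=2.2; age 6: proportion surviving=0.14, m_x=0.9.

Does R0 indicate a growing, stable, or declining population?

growing

R0 = Σ lx·mx = 0 + 0 + 1.001 + 1.32 + 1.848 + 0.88 + 0.126 = 5.175
R0 > 1, so the population is growing.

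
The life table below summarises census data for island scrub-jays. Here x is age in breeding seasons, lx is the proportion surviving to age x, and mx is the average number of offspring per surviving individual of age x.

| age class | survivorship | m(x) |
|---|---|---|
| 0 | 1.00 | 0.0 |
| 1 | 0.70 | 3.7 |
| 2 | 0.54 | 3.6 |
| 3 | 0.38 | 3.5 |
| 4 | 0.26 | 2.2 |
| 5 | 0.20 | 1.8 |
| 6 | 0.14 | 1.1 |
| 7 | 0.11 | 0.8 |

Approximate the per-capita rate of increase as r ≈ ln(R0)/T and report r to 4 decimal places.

0.8532

R0 = Σ lx·mx = 0 + 2.59 + 1.944 + 1.33 + 0.572 + 0.36 + 0.154 + 0.088 = 7.038
Σ x·lx·mx = 16.096; T = 16.096/7.038 = 2.28701…
r ≈ ln(R0)/T = ln(7.038)/2.28701… = 0.853219… → 0.8532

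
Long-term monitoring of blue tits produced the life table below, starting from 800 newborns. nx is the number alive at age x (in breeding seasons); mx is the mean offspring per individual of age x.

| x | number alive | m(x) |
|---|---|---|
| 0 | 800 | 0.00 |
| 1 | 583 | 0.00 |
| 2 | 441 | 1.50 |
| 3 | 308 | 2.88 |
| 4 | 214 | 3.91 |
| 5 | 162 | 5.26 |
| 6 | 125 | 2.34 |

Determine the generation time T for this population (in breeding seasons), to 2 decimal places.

lx = nx/n0 = nx/800: 1, 0.72875, 0.55125, 0.385, 0.2675, 0.2025, 0.15625
lx·mx: 0, 0, 0.826875…, 1.1088, 1.045925, 1.06515, 0.365625… → R0 = 4.412375…
x·lx·mx: 0, 0, 1.65375…, 3.3264, 4.1837, 5.32575, 2.19375… → Σ = 16.68335…
T = 16.68335… / 4.412375… = 3.781036… → 3.78

3.78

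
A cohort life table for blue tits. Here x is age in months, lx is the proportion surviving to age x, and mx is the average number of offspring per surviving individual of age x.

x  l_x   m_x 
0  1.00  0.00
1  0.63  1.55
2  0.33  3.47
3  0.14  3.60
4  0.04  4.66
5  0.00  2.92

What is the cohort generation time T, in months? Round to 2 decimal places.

lx·mx: 0, 0.9765, 1.1451, 0.504, 0.1864, 0 → R0 = 2.812
x·lx·mx: 0, 0.9765, 2.2902, 1.512, 0.7456, 0 → Σ = 5.5243
T = 5.5243 / 2.812 = 1.964545… → 1.96

1.96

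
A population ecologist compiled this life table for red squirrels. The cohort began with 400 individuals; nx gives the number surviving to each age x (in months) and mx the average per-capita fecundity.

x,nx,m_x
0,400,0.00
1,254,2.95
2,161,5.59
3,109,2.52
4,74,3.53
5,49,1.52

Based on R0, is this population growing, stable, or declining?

lx = nx/n0 = nx/400: 1, 0.635, 0.4025, 0.2725, 0.185, 0.1225
R0 = Σ lx·mx = 0 + 1.87325 + 2.249975 + 0.6867 + 0.65305 + 0.1862 = 5.649175
R0 > 1, so the population is growing.

growing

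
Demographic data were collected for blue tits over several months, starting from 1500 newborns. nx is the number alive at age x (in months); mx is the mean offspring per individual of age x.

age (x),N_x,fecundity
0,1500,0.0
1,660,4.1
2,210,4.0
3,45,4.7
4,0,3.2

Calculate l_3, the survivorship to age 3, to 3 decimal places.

l_3 = n_3/n_0 = 45/1500 = 0.03 → 0.030

0.030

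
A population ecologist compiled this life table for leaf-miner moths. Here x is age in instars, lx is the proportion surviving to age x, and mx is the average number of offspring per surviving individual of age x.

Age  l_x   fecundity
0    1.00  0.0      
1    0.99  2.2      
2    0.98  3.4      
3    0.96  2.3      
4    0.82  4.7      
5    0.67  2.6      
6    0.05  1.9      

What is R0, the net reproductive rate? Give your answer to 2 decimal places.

13.41

lx·mx by age: 0, 2.178, 3.332, 2.208, 3.854, 1.742, 0.095
R0 = Σ lx·mx = 13.409 → 13.41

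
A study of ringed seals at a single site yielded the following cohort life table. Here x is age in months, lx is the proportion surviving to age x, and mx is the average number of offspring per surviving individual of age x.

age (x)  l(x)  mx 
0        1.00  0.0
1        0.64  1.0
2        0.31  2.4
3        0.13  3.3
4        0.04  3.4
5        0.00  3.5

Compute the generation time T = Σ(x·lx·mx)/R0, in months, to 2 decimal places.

lx·mx: 0, 0.64, 0.744, 0.429, 0.136, 0 → R0 = 1.949
x·lx·mx: 0, 0.64, 1.488, 1.287, 0.544, 0 → Σ = 3.959
T = 3.959 / 1.949 = 2.031298… → 2.03

2.03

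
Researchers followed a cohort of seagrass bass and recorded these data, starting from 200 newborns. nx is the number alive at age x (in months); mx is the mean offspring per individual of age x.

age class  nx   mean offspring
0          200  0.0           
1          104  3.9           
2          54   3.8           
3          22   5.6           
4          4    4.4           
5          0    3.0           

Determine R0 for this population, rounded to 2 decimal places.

lx = nx/n0 = nx/200: 1, 0.52, 0.27, 0.11, 0.02, 0
lx·mx by age: 0, 2.028, 1.026, 0.616, 0.088, 0
R0 = Σ lx·mx = 3.758 → 3.76

3.76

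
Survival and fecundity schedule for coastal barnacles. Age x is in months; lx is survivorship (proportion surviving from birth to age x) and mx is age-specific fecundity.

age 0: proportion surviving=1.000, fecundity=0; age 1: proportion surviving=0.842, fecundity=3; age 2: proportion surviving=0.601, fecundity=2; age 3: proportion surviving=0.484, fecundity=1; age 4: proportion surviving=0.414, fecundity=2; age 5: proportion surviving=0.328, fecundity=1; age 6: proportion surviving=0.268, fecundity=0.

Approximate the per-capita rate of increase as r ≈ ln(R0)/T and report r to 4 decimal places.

R0 = Σ lx·mx = 0 + 2.526 + 1.202 + 0.484 + 0.828 + 0.328 + 0 = 5.368
Σ x·lx·mx = 11.334; T = 11.334/5.368 = 2.1114…
r ≈ ln(R0)/T = ln(5.368)/2.1114… = 0.795896… → 0.7959

0.7959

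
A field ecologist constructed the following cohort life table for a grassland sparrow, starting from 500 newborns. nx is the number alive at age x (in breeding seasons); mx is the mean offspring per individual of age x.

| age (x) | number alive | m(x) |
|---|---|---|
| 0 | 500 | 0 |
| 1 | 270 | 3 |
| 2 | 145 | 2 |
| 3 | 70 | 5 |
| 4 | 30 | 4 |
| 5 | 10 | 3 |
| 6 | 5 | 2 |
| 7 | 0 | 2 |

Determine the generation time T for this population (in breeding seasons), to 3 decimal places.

1.944

lx = nx/n0 = nx/500: 1, 0.54, 0.29, 0.14, 0.06, 0.02, 0.01, 0
lx·mx: 0, 1.62, 0.58, 0.7, 0.24, 0.06, 0.02, 0 → R0 = 3.22
x·lx·mx: 0, 1.62, 1.16, 2.1, 0.96, 0.3, 0.12, 0 → Σ = 6.26
T = 6.26 / 3.22 = 1.944099… → 1.944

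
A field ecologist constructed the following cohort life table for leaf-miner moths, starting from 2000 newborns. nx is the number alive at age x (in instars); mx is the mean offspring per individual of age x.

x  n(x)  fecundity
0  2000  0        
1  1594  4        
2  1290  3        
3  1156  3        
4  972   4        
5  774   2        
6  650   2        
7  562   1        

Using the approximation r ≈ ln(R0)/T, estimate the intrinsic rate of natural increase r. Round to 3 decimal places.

0.830

lx = nx/n0 = nx/2000: 1, 0.797, 0.645, 0.578, 0.486, 0.387, 0.325, 0.281
R0 = Σ lx·mx = 0 + 3.188 + 1.935 + 1.734 + 1.944 + 0.774 + 0.65 + 0.281 = 10.506
Σ x·lx·mx = 29.773; T = 29.773/10.506 = 2.8339…
r ≈ ln(R0)/T = ln(10.506)/2.8339… = 0.82993… → 0.830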